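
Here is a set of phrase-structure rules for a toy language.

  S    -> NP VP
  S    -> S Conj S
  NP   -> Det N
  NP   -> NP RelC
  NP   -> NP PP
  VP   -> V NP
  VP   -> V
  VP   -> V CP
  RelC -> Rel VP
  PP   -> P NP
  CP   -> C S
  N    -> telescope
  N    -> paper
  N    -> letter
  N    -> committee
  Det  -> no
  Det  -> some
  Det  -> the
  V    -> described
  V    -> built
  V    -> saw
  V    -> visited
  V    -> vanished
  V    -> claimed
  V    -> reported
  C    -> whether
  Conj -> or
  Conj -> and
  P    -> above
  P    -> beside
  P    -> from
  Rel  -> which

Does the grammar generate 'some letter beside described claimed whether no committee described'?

Ungrammatical

A P word can never sit immediately before a V word in any string this grammar generates, so the substring 'beside described' rules out a derivation.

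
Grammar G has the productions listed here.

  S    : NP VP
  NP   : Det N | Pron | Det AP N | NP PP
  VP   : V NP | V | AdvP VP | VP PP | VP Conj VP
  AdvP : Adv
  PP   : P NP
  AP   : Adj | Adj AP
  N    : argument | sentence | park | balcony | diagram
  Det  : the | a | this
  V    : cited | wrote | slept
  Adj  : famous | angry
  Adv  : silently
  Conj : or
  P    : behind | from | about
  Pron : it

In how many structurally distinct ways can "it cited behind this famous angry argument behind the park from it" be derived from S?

Two of the 5 distinct bracketings:
[S [NP [Pron it]] [VP [VP [V cited]] [PP [P behind] [NP [NP [Det this] [AP [Adj famous] [AP [Adj angry]]] [N argument]] [PP [P behind] [NP [NP [Det the] [N park]] [PP [P from] [NP [Pron it]]]]]]]]]
[S [NP [Pron it]] [VP [VP [V cited]] [PP [P behind] [NP [NP [NP [Det this] [AP [Adj famous] [AP [Adj angry]]] [N argument]] [PP [P behind] [NP [Det the] [N park]]]] [PP [P from] [NP [Pron it]]]]]]]
The trees differ in how a recursive rule is bracketed over the same span.

5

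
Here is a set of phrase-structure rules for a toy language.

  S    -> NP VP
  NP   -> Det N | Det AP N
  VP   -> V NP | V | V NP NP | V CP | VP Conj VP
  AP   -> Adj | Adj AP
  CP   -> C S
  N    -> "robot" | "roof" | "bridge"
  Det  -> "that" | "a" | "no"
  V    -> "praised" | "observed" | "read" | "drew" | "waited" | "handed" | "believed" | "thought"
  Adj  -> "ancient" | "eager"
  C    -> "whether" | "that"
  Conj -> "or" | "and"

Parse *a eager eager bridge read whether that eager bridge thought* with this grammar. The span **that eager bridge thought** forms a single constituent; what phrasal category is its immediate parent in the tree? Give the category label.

S
  NP
    Det: a
    AP
      Adj: eager
      AP
        Adj: eager
    N: bridge
  VP
    V: read
    CP
      C: whether
      S
        NP
          Det: that
          AP
            Adj: eager
          N: bridge
        VP
          V: thought
The span 'that eager bridge thought' is the S node built by S → NP VP.
Its mother is the CP built by CP → C S.

CP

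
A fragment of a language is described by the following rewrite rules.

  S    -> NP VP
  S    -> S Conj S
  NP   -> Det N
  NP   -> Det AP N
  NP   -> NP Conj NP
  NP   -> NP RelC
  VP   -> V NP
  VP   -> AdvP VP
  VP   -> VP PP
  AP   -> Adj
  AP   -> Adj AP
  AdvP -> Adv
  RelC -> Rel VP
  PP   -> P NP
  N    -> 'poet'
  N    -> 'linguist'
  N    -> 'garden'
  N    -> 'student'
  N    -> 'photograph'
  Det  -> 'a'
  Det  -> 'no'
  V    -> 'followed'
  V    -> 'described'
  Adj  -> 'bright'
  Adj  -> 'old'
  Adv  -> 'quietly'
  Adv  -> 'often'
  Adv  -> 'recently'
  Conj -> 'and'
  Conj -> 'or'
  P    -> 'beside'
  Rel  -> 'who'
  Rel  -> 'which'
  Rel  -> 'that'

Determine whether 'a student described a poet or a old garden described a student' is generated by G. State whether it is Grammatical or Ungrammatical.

Grammatical

S
  S
    NP
      Det: a
      N: student
    VP
      V: described
      NP
        Det: a
        N: poet
  Conj: or
  S
    NP
      Det: a
      AP
        Adj: old
      N: garden
    VP
      V: described
      NP
        Det: a
        N: student
Every word is introduced by a lexical rule and the phrasal rules combine the resulting categories into a single S.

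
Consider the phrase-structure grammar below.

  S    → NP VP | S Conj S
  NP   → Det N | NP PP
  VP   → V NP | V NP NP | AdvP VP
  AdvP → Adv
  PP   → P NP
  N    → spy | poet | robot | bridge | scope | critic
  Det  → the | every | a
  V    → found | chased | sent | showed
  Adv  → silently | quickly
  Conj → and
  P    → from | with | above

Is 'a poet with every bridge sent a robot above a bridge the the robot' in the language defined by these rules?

Ungrammatical

A Det word can never sit immediately before a Det word in any string this grammar generates, so the substring 'the the' rules out a derivation.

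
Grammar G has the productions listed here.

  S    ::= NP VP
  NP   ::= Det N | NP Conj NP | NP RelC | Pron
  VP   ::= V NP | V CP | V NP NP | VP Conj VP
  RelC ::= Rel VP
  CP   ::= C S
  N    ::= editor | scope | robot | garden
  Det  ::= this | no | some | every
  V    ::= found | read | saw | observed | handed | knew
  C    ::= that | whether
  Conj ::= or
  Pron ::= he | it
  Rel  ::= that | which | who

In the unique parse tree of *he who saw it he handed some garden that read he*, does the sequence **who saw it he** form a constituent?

[S [NP [NP [Pron he]] [RelC [Rel who] [VP [V saw] [NP [Pron it]] [NP [Pron he]]]]] [VP [V handed] [NP [NP [Det some] [N garden]] [RelC [Rel that] [VP [V read] [NP [Pron he]]]]]]]
The words 'who saw it he' are exhaustively dominated by a single RelC node (built by RelC → Rel VP), so they form a constituent.

Yes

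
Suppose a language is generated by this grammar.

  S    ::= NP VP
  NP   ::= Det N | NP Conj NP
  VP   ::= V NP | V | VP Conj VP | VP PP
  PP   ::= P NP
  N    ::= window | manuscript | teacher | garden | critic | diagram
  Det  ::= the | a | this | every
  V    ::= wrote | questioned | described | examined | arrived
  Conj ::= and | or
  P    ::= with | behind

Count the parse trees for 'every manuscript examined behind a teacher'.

[S [NP [Det every] [N manuscript]] [VP [VP [V examined]] [PP [P behind] [NP [Det a] [N teacher]]]]]
No rule offers an alternative attachment or grouping for any span, so this is the only derivation.

1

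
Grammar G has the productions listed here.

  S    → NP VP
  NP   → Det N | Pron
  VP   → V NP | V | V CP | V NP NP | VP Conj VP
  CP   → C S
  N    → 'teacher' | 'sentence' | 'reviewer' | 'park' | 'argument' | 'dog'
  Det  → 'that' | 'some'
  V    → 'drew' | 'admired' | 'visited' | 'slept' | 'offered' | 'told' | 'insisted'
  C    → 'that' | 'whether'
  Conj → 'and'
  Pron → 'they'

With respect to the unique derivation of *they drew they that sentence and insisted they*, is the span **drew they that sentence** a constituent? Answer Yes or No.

Yes

[S [NP [Pron they]] [VP [VP [V drew] [NP [Pron they]] [NP [Det that] [N sentence]]] [Conj and] [VP [V insisted] [NP [Pron they]]]]]
The words 'drew they that sentence' are exhaustively dominated by a single VP node (built by VP → V NP NP), so they form a constituent.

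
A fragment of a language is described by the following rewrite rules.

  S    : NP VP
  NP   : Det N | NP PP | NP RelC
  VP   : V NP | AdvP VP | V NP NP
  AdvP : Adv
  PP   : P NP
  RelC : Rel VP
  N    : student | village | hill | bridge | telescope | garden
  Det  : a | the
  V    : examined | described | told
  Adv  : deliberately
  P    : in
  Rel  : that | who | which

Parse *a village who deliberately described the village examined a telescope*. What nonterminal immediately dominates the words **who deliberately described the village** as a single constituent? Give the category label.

S
  NP
    NP
      Det: a
      N: village
    RelC
      Rel: who
      VP
        AdvP
          Adv: deliberately
        VP
          V: described
          NP
            Det: the
            N: village
  VP
    V: examined
    NP
      Det: a
      N: telescope
The span 'who deliberately described the village' is the RelC node built by RelC → Rel VP.

RelC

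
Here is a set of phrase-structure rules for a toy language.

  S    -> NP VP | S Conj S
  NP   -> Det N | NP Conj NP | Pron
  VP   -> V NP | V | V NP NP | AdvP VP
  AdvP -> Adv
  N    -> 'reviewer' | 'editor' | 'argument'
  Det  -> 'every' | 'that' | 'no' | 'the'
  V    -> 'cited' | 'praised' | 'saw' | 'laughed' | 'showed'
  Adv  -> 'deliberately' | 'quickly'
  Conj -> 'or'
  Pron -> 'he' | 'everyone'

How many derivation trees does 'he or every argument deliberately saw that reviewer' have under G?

1

[S [NP [NP [Pron he]] [Conj or] [NP [Det every] [N argument]]] [VP [AdvP [Adv deliberately]] [VP [V saw] [NP [Det that] [N reviewer]]]]]
No rule offers an alternative attachment or grouping for any span, so this is the only derivation.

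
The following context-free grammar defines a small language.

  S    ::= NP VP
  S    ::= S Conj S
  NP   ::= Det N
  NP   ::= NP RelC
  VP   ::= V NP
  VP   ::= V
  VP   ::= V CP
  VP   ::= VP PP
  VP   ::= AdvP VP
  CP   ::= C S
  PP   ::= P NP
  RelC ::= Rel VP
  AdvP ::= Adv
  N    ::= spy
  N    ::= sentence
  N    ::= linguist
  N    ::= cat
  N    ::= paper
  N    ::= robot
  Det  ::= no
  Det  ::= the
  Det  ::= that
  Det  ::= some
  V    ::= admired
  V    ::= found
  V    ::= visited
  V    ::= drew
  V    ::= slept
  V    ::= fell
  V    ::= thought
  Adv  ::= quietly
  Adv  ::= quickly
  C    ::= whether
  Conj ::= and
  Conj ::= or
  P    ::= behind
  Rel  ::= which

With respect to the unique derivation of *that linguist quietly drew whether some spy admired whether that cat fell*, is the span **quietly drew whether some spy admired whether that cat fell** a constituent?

[S [NP [Det that] [N linguist]] [VP [AdvP [Adv quietly]] [VP [V drew] [CP [C whether] [S [NP [Det some] [N spy]] [VP [V admired] [CP [C whether] [S [NP [Det that] [N cat]] [VP [V fell]]]]]]]]]]
The words 'quietly drew whether some spy admired whether that cat fell' are exhaustively dominated by a single VP node (built by VP → AdvP VP), so they form a constituent.

Yes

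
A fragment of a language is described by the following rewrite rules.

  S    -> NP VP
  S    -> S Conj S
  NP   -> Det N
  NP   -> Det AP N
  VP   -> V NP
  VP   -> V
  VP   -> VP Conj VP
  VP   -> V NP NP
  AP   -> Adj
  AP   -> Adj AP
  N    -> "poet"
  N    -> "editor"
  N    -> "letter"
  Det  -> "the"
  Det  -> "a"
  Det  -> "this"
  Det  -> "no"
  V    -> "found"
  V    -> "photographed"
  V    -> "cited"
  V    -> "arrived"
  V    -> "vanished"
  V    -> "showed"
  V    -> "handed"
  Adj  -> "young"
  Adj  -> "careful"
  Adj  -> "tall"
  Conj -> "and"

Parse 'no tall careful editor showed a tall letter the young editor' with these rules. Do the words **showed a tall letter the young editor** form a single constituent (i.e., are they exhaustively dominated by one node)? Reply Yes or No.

Yes

[S [NP [Det no] [AP [Adj tall] [AP [Adj careful]]] [N editor]] [VP [V showed] [NP [Det a] [AP [Adj tall]] [N letter]] [NP [Det the] [AP [Adj young]] [N editor]]]]
The words 'showed a tall letter the young editor' are exhaustively dominated by a single VP node (built by VP → V NP NP), so they form a constituent.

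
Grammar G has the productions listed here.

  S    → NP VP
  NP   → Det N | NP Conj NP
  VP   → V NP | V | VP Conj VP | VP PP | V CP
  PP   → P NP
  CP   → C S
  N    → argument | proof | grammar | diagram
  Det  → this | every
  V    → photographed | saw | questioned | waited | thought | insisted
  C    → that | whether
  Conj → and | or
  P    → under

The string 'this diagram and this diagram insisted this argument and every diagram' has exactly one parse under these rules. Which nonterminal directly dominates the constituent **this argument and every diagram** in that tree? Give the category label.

VP

S
  NP
    NP
      Det: this
      N: diagram
    Conj: and
    NP
      Det: this
      N: diagram
  VP
    V: insisted
    NP
      NP
        Det: this
        N: argument
      Conj: and
      NP
        Det: every
        N: diagram
The span 'this argument and every diagram' is the NP node built by NP → NP Conj NP.
Its mother is the VP built by VP → V NP.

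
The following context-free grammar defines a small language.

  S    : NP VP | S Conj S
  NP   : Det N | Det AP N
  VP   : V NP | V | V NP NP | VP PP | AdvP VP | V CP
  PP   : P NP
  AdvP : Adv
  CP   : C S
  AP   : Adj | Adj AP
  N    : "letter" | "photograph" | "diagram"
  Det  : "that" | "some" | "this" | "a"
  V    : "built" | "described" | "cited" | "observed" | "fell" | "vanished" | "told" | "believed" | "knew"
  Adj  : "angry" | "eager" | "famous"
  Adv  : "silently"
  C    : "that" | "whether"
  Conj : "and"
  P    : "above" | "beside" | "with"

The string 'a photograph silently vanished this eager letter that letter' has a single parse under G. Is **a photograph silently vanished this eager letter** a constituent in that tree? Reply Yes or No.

[S [NP [Det a] [N photograph]] [VP [AdvP [Adv silently]] [VP [V vanished] [NP [Det this] [AP [Adj eager]] [N letter]] [NP [Det that] [N letter]]]]]
The smallest constituent containing 'a photograph silently vanished this eager letter' is the S spanning 'a photograph silently vanished this eager letter that letter'; no single node in the tree dominates exactly the given words.

No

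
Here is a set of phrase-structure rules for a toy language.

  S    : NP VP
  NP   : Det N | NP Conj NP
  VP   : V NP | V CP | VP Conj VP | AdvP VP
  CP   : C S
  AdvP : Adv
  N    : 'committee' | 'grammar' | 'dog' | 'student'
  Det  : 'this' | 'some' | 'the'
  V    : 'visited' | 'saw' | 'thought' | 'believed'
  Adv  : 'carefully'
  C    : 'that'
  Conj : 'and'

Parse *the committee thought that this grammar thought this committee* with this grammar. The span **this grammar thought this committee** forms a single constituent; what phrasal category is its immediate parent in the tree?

S
  NP
    Det: the
    N: committee
  VP
    V: thought
    CP
      C: that
      S
        NP
          Det: this
          N: grammar
        VP
          V: thought
          NP
            Det: this
            N: committee
The span 'this grammar thought this committee' is the S node built by S → NP VP.
Its mother is the CP built by CP → C S.

CP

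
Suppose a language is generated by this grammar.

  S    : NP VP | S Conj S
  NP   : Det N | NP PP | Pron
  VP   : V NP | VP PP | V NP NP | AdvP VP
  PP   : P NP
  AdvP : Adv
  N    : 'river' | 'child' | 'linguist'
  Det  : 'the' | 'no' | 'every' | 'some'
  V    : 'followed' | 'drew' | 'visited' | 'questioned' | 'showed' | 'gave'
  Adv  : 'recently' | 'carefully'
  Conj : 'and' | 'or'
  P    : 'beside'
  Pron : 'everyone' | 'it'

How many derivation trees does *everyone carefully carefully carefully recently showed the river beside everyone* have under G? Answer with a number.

6

Two of the 6 distinct bracketings:
[S [NP [Pron everyone]] [VP [VP [AdvP [Adv carefully]] [VP [AdvP [Adv carefully]] [VP [AdvP [Adv carefully]] [VP [AdvP [Adv recently]] [VP [V showed] [NP [Det the] [N river]]]]]]] [PP [P beside] [NP [Pron everyone]]]]]
[S [NP [Pron everyone]] [VP [AdvP [Adv carefully]] [VP [VP [AdvP [Adv carefully]] [VP [AdvP [Adv carefully]] [VP [AdvP [Adv recently]] [VP [V showed] [NP [Det the] [N river]]]]]] [PP [P beside] [NP [Pron everyone]]]]]]
The trees differ in how a recursive rule is bracketed over the same span.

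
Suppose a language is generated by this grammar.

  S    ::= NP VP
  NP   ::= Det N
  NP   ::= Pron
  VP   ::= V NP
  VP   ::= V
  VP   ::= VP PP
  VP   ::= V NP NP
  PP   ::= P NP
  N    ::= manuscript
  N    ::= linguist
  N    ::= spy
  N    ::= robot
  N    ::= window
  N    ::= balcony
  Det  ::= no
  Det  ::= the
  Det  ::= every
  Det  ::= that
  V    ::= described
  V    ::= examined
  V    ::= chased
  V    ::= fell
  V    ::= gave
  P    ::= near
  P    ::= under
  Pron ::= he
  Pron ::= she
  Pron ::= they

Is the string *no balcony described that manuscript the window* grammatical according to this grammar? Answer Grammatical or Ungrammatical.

Grammatical

S
  NP
    Det: no
    N: balcony
  VP
    V: described
    NP
      Det: that
      N: manuscript
    NP
      Det: the
      N: window
Every word is introduced by a lexical rule and the phrasal rules combine the resulting categories into a single S.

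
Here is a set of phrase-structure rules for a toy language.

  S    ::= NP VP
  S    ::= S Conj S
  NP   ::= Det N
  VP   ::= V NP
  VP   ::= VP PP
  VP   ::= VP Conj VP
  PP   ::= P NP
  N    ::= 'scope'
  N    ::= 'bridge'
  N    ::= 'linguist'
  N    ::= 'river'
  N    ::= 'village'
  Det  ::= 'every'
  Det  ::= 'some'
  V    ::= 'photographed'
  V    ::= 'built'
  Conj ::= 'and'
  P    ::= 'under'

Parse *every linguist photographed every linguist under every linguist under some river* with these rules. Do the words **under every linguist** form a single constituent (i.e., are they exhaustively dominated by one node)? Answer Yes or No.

Yes

[S [NP [Det every] [N linguist]] [VP [VP [VP [V photographed] [NP [Det every] [N linguist]]] [PP [P under] [NP [Det every] [N linguist]]]] [PP [P under] [NP [Det some] [N river]]]]]
The words 'under every linguist' are exhaustively dominated by a single PP node (built by PP → P NP), so they form a constituent.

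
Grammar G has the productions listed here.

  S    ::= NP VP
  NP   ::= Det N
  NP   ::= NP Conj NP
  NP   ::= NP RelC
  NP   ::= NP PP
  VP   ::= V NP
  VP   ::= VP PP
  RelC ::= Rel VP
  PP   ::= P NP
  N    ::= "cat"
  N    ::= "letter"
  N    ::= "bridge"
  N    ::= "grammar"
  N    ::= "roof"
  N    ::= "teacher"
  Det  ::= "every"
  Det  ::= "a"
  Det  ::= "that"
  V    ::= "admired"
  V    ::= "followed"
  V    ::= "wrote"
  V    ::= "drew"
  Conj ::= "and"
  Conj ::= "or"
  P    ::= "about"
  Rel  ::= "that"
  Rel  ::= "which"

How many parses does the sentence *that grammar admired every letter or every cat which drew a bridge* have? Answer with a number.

2

The two bracketings:
[S [NP [Det that] [N grammar]] [VP [V admired] [NP [NP [Det every] [N letter]] [Conj or] [NP [NP [Det every] [N cat]] [RelC [Rel which] [VP [V drew] [NP [Det a] [N bridge]]]]]]]]
[S [NP [Det that] [N grammar]] [VP [V admired] [NP [NP [NP [Det every] [N letter]] [Conj or] [NP [Det every] [N cat]]] [RelC [Rel which] [VP [V drew] [NP [Det a] [N bridge]]]]]]]
The trees differ in how a recursive rule is bracketed over the same span.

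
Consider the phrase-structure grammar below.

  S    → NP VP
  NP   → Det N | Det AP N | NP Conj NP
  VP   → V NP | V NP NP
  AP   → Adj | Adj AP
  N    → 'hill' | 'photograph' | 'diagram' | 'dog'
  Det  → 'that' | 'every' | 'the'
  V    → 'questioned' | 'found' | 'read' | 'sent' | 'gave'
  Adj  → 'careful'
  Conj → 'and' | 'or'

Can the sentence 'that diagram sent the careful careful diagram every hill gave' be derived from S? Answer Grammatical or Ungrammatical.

Ungrammatical

For S → NP VP, the only prefix that parses as NP is 'that diagram', but the remainder 'sent the careful careful diagram every hill gave' is not a VP under these rules.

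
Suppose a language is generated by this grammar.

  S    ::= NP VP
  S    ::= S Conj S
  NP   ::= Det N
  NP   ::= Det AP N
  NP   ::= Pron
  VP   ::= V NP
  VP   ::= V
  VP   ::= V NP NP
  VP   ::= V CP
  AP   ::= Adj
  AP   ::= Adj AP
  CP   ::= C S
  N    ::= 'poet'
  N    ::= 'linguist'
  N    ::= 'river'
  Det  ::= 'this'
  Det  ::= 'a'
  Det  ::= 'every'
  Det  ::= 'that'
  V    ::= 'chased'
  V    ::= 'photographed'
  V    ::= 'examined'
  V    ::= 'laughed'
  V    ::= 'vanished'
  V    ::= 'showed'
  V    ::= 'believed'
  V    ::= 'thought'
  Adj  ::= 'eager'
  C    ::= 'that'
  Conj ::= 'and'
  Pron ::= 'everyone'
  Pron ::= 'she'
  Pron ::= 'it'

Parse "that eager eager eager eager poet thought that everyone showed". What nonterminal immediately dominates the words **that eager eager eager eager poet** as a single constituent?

S
  NP
    Det: that
    AP
      Adj: eager
      AP
        Adj: eager
        AP
          Adj: eager
          AP
            Adj: eager
    N: poet
  VP
    V: thought
    CP
      C: that
      S
        NP
          Pron: everyone
        VP
          V: showed
The span 'that eager eager eager eager poet' is the NP node built by NP → Det AP N.

NP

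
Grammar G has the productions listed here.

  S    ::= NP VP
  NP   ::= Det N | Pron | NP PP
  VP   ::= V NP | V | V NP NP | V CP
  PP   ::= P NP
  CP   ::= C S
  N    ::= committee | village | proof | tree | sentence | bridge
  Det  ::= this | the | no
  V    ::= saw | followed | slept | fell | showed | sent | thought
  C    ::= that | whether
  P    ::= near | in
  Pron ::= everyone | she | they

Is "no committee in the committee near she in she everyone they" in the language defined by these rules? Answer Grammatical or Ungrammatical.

Ungrammatical

For S → NP VP, every NP-prefix leaves a non-VP remainder: after 'no committee' the remainder is not a VP; after 'no committee in the committee' the remainder is not a VP; after 'no committee in the committee near she' the remainder is not a VP (and 1 more).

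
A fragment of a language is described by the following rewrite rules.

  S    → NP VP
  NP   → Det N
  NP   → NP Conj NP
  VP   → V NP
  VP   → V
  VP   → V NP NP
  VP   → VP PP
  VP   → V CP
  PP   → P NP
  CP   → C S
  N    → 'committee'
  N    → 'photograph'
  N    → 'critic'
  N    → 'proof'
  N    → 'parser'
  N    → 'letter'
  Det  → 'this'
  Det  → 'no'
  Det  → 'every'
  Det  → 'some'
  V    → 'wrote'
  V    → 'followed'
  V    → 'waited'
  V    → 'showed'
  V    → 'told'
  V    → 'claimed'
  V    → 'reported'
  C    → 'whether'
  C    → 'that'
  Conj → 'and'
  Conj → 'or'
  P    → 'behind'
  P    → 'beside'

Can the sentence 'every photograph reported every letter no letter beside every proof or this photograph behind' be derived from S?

For S → NP VP, the only prefix that parses as NP is 'every photograph', but the remainder 'reported every letter no letter beside every proof or this photograph behind' is not a VP under these rules.

Ungrammatical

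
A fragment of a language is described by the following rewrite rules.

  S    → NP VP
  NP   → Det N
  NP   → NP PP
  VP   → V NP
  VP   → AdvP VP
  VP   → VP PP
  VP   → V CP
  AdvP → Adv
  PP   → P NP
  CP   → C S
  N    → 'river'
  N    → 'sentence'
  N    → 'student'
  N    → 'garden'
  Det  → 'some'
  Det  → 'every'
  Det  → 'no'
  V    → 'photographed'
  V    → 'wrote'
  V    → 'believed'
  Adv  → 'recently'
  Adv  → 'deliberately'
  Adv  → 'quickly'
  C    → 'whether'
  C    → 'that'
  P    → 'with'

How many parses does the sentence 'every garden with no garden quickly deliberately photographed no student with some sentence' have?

4

Two of the 4 distinct bracketings:
[S [NP [NP [Det every] [N garden]] [PP [P with] [NP [Det no] [N garden]]]] [VP [AdvP [Adv quickly]] [VP [AdvP [Adv deliberately]] [VP [V photographed] [NP [NP [Det no] [N student]] [PP [P with] [NP [Det some] [N sentence]]]]]]]]
[S [NP [NP [Det every] [N garden]] [PP [P with] [NP [Det no] [N garden]]]] [VP [AdvP [Adv quickly]] [VP [AdvP [Adv deliberately]] [VP [VP [V photographed] [NP [Det no] [N student]]] [PP [P with] [NP [Det some] [N sentence]]]]]]]
The difference turns on whether VP → VP PP is used at the relevant span, versus an alternative expansion of VP.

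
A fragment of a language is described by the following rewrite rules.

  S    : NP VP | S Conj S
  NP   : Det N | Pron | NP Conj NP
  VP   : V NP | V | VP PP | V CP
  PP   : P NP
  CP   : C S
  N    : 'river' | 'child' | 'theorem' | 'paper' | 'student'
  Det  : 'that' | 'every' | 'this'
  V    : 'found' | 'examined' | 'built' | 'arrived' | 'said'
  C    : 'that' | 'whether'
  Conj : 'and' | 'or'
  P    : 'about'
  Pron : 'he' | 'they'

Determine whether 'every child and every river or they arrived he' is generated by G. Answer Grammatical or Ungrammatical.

[S [NP [NP [Det every] [N child]] [Conj and] [NP [NP [Det every] [N river]] [Conj or] [NP [Pron they]]]] [VP [V arrived] [NP [Pron he]]]]
The bracketing above is licensed at every node by one of the given productions, with S at the root.

Grammatical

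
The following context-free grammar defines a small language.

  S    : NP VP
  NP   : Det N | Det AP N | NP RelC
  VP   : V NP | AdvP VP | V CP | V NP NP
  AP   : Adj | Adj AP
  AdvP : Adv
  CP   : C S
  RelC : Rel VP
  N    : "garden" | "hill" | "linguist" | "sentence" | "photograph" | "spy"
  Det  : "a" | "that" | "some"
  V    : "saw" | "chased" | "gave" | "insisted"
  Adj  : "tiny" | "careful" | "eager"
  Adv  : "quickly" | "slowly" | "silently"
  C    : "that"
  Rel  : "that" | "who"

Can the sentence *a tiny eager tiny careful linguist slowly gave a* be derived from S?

For S → NP VP, the only prefix that parses as NP is 'a tiny eager tiny careful linguist', but the remainder 'slowly gave a' is not a VP under these rules.

Ungrammatical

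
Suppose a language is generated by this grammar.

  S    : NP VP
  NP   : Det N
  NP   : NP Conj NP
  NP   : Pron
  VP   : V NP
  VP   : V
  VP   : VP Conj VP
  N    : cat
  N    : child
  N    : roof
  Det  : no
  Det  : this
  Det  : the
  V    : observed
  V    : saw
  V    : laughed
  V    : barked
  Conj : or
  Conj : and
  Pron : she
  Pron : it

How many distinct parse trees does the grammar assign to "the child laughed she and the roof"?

[S [NP [Det the] [N child]] [VP [V laughed] [NP [NP [Pron she]] [Conj and] [NP [Det the] [N roof]]]]]
No rule offers an alternative attachment or grouping for any span, so this is the only derivation.

1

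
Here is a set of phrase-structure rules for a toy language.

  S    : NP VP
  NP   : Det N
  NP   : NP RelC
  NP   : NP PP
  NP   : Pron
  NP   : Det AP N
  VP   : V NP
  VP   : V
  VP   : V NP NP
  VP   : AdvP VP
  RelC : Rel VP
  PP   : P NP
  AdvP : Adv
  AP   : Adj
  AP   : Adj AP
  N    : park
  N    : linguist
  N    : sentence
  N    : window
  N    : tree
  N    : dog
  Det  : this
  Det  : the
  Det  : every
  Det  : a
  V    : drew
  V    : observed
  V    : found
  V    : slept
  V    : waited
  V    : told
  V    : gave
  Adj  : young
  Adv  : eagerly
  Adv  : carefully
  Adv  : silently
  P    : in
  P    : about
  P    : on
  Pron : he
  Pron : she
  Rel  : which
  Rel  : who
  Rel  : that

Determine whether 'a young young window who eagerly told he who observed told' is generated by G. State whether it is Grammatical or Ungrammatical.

[S [NP [NP [Det a] [AP [Adj young] [AP [Adj young]]] [N window]] [RelC [Rel who] [VP [AdvP [Adv eagerly]] [VP [V told] [NP [NP [Pron he]] [RelC [Rel who] [VP [V observed]]]]]]]] [VP [V told]]]
Every word is introduced by a lexical rule and the phrasal rules combine the resulting categories into a single S.

Grammatical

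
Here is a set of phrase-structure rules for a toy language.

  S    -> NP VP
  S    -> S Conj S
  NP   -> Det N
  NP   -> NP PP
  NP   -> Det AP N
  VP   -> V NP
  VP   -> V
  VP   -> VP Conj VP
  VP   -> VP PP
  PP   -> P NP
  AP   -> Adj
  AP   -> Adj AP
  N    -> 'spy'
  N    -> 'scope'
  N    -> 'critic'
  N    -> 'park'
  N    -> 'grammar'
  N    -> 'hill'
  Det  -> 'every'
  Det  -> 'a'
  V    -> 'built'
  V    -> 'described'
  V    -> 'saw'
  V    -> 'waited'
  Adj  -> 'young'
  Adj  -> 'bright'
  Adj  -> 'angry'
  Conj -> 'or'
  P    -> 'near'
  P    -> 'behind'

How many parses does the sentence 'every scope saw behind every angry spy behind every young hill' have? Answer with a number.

2

The two bracketings:
[S [NP [Det every] [N scope]] [VP [VP [V saw]] [PP [P behind] [NP [NP [Det every] [AP [Adj angry]] [N spy]] [PP [P behind] [NP [Det every] [AP [Adj young]] [N hill]]]]]]]
[S [NP [Det every] [N scope]] [VP [VP [VP [V saw]] [PP [P behind] [NP [Det every] [AP [Adj angry]] [N spy]]]] [PP [P behind] [NP [Det every] [AP [Adj young]] [N hill]]]]]
The difference turns on whether NP → NP PP is used at the relevant span, versus an alternative expansion of NP.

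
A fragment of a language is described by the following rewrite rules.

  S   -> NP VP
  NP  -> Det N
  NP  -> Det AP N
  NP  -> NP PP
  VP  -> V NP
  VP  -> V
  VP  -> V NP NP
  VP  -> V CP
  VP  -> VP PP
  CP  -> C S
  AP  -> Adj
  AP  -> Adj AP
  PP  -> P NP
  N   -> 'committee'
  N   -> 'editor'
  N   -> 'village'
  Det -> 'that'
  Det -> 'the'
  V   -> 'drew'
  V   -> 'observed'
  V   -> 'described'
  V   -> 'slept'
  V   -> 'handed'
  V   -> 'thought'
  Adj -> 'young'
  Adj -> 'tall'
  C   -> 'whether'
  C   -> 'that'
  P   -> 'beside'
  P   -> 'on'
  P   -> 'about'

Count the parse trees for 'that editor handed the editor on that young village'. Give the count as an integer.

The two bracketings:
[S [NP [Det that] [N editor]] [VP [V handed] [NP [NP [Det the] [N editor]] [PP [P on] [NP [Det that] [AP [Adj young]] [N village]]]]]]
[S [NP [Det that] [N editor]] [VP [VP [V handed] [NP [Det the] [N editor]]] [PP [P on] [NP [Det that] [AP [Adj young]] [N village]]]]]
The difference turns on whether NP → NP PP is used at the relevant span, versus an alternative expansion of NP.

2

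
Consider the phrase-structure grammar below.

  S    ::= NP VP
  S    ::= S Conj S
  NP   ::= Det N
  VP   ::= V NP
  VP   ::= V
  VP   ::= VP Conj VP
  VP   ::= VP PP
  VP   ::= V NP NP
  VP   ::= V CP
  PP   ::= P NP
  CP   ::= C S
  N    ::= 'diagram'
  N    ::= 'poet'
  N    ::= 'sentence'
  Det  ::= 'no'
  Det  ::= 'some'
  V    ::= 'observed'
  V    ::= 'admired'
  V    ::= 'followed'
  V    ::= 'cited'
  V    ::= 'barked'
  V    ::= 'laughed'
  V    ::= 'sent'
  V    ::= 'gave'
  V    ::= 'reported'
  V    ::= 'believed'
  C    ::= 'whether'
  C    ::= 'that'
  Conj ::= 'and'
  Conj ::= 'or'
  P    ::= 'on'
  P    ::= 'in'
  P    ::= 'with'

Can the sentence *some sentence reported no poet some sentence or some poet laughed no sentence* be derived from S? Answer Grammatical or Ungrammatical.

Grammatical

[S [S [NP [Det some] [N sentence]] [VP [V reported] [NP [Det no] [N poet]] [NP [Det some] [N sentence]]]] [Conj or] [S [NP [Det some] [N poet]] [VP [V laughed] [NP [Det no] [N sentence]]]]]
Every word is introduced by a lexical rule and the phrasal rules combine the resulting categories into a single S.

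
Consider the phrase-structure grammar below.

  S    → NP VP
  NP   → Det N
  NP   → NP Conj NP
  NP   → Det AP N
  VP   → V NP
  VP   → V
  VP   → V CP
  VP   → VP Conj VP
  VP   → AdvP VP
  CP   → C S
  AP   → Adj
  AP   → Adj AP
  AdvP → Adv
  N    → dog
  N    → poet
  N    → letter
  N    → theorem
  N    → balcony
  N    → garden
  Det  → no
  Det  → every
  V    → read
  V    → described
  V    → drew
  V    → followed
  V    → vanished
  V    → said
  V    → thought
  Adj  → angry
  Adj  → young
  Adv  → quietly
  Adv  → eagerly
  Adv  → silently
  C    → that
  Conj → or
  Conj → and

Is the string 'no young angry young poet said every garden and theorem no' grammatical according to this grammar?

A Conj word can never sit immediately before an N word in any string this grammar generates, so the substring 'and theorem' rules out a derivation.

Ungrammatical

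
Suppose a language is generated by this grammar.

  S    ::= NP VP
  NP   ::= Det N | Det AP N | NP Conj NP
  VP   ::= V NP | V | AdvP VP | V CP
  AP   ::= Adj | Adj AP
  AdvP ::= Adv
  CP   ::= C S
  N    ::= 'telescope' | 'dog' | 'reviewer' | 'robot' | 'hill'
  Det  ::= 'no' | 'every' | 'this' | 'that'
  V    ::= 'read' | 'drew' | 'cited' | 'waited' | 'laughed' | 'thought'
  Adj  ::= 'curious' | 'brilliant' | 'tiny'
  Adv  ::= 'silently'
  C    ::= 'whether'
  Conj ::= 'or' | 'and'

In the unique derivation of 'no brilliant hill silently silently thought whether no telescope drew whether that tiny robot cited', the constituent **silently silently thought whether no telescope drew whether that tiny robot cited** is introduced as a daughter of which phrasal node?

S
  NP
    Det: no
    AP
      Adj: brilliant
    N: hill
  VP
    AdvP
      Adv: silently
    VP
      AdvP
        Adv: silently
      VP
        V: thought
        CP
          C: whether
          S
            NP
              Det: no
              N: telescope
            VP
              V: drew
              CP
                C: whether
                S
                  NP
                    Det: that
                    AP
                      Adj: tiny
                    N: robot
                  VP
                    V: cited
The span 'silently silently thought whether no telescope drew whether that tiny robot cited' is the VP node built by VP → AdvP VP.
Its mother is the S built by S → NP VP.

S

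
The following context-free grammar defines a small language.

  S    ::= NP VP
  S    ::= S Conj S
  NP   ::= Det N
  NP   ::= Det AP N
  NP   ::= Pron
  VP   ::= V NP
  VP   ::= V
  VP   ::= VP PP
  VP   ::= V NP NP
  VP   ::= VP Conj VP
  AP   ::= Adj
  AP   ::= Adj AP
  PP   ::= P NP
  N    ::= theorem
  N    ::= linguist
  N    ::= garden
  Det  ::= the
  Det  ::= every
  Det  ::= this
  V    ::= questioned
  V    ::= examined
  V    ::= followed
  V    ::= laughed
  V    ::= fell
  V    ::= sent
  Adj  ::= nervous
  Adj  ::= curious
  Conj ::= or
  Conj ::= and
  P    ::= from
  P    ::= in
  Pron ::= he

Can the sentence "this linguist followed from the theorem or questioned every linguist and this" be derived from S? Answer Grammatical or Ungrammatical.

Ungrammatical

For S → NP VP, the only prefix that parses as NP is 'this linguist', but the remainder 'followed from the theorem or questioned every linguist and this' is not a VP under these rules. The alternative S rule S → S Conj S likewise has no satisfying split.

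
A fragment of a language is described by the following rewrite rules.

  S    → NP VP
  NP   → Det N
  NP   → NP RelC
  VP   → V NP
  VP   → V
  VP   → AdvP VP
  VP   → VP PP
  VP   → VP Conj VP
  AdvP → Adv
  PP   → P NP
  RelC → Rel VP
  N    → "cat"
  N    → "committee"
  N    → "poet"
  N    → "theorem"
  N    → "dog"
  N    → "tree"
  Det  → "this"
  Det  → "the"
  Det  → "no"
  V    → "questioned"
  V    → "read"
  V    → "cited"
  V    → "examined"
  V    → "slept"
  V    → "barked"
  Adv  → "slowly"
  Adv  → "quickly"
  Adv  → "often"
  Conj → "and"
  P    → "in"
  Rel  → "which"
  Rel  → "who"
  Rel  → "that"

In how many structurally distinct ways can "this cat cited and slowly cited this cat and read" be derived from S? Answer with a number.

3

Two of the 3 distinct bracketings:
[S [NP [Det this] [N cat]] [VP [VP [V cited]] [Conj and] [VP [AdvP [Adv slowly]] [VP [VP [V cited] [NP [Det this] [N cat]]] [Conj and] [VP [V read]]]]]]
[S [NP [Det this] [N cat]] [VP [VP [V cited]] [Conj and] [VP [VP [AdvP [Adv slowly]] [VP [V cited] [NP [Det this] [N cat]]]] [Conj and] [VP [V read]]]]]
The trees differ in how a recursive rule is bracketed over the same span.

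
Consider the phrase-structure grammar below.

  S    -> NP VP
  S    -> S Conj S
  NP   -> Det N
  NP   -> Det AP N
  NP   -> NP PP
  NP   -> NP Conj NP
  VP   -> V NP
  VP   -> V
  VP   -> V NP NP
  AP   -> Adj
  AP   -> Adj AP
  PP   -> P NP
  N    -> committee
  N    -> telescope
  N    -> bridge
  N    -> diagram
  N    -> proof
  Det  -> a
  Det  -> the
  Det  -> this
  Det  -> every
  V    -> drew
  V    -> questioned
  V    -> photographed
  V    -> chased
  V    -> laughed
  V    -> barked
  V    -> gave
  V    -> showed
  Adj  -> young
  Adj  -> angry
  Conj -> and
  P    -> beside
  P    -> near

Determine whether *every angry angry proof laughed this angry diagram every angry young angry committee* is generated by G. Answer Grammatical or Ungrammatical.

Grammatical

[S [NP [Det every] [AP [Adj angry] [AP [Adj angry]]] [N proof]] [VP [V laughed] [NP [Det this] [AP [Adj angry]] [N diagram]] [NP [Det every] [AP [Adj angry] [AP [Adj young] [AP [Adj angry]]]] [N committee]]]]
The bracketing above is licensed at every node by one of the given productions, with S at the root.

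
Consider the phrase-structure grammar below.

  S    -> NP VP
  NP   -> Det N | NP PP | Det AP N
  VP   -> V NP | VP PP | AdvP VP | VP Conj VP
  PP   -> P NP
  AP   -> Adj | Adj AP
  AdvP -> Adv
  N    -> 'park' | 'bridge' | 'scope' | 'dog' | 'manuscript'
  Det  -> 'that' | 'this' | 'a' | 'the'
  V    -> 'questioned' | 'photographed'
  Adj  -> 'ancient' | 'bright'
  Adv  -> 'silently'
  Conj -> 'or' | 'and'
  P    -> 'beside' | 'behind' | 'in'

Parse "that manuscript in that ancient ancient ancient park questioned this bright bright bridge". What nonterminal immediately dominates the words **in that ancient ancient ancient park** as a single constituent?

PP

S
  NP
    NP
      Det: that
      N: manuscript
    PP
      P: in
      NP
        Det: that
        AP
          Adj: ancient
          AP
            Adj: ancient
            AP
              Adj: ancient
        N: park
  VP
    V: questioned
    NP
      Det: this
      AP
        Adj: bright
        AP
          Adj: bright
      N: bridge
The span 'in that ancient ancient ancient park' is the PP node built by PP → P NP.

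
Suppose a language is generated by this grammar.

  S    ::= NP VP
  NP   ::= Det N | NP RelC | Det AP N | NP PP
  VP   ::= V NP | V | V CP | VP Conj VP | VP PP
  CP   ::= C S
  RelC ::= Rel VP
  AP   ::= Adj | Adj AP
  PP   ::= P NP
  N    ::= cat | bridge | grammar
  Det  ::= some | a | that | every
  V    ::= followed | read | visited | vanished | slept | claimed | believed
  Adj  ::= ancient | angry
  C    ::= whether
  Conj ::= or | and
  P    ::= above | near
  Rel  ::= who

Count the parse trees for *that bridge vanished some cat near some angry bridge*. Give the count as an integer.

The two bracketings:
[S [NP [Det that] [N bridge]] [VP [V vanished] [NP [NP [Det some] [N cat]] [PP [P near] [NP [Det some] [AP [Adj angry]] [N bridge]]]]]]
[S [NP [Det that] [N bridge]] [VP [VP [V vanished] [NP [Det some] [N cat]]] [PP [P near] [NP [Det some] [AP [Adj angry]] [N bridge]]]]]
The difference turns on whether NP → NP PP is used at the relevant span, versus an alternative expansion of NP.

2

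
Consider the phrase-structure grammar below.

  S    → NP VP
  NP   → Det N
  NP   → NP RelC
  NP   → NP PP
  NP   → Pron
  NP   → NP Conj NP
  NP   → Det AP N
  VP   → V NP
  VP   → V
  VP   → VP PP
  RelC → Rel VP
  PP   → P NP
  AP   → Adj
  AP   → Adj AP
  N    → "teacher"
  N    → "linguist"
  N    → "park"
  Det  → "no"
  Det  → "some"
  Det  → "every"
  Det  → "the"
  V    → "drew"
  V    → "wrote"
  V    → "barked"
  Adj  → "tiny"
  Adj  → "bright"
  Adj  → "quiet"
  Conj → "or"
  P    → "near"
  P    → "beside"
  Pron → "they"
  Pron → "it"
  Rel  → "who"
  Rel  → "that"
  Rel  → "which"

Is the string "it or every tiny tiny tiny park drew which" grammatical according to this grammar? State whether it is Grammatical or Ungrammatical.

For S → NP VP, every NP-prefix leaves a non-VP remainder: after 'it' the remainder is not a VP; after 'it or every tiny tiny tiny park' the remainder is not a VP.

Ungrammatical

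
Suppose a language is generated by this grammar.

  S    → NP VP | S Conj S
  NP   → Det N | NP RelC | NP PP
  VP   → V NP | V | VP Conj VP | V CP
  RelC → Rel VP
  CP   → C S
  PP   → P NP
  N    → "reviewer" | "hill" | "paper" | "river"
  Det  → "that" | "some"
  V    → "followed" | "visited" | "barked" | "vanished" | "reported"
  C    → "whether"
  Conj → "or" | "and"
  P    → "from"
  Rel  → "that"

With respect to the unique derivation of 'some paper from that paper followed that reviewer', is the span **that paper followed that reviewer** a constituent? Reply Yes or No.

[S [NP [NP [Det some] [N paper]] [PP [P from] [NP [Det that] [N paper]]]] [VP [V followed] [NP [Det that] [N reviewer]]]]
The smallest constituent containing 'that paper followed that reviewer' is the S spanning 'some paper from that paper followed that reviewer'; no single node in the tree dominates exactly the given words.

No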